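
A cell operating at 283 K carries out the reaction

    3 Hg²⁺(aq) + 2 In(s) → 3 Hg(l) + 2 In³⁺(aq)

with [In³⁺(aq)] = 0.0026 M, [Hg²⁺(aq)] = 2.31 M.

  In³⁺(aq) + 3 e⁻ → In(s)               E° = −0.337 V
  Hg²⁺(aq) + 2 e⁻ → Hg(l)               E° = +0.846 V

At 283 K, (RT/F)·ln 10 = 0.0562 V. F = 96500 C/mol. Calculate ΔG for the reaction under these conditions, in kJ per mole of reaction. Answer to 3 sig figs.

−719 kJ/mol

With Hg²⁺/Hg reduced at the cathode, E°cell = +0.846 − (−0.337) = +1.183 V and n = 6.
Q = [In³⁺(aq)]^2 / [Hg²⁺(aq)]^3 = 5.48×10^−7, so log Q = −6.261 and E = +1.183 − (0.0562/6)(−6.261) = +1.2416 V.
ΔG = −nFE = −(6)(96500)(+1.2416) J/mol = −719 kJ/mol.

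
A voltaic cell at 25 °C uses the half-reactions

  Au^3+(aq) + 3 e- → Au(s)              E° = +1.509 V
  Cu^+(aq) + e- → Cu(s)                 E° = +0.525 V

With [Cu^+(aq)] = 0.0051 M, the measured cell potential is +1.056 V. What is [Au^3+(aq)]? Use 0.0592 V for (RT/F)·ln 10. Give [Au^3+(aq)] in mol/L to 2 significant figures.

Au³⁺/Au is the cathode (higher E°); E°cell = +1.509 − (+0.525) = +0.984 V with n = 3.
Since E = E° − (0.0592/n)·log Q, log Q = n(E° − E)/0.0592 = −3.649.
For Au^3+(aq) + 3 Cu(s) → Au(s) + 3 Cu^+(aq), the reaction quotient is Q = [Cu^+(aq)]^3 / [Au^3+(aq)].
Substituting the known concentrations and solving, log [Au^3+(aq)] = −3.228 and [Au^3+(aq)] = 0.00059 M.

0.00059 M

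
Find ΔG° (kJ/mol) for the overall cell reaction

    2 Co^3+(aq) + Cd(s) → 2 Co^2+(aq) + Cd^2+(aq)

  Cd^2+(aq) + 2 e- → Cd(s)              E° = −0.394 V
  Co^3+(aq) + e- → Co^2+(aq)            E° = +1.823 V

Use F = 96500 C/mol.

−428 kJ/mol

In the reaction as written Co^3+(aq) is reduced, so the Co³⁺/Co²⁺ couple is the cathode and Cd²⁺/Cd is the anode.
E°cell = +1.823 − (−0.394) = +2.217 V; balancing electrons gives n = 2.
ΔG° = −nFE°cell = −(2)(96500)(+2.217) J/mol = −428 kJ/mol.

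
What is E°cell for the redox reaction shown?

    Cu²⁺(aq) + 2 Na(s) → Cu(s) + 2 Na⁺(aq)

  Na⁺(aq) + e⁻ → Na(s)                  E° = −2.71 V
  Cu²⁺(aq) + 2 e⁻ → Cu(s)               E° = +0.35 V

+3.06 V

In the reaction as written, Cu²⁺(aq) is reduced (cathode) and Na⁺(aq) is produced by oxidation at the anode.
E°cell = E°(cathode) − E°(anode) = +0.35 − (−2.71) = +3.06 V.
The positive value indicates the reaction is spontaneous as written.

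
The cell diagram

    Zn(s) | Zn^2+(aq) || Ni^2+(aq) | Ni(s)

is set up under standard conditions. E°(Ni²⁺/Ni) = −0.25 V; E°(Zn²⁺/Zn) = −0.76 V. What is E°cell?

+0.51 V

By convention the left-hand electrode in cell notation is the anode (oxidation) and the right-hand electrode is the cathode (reduction).
E°cell = E°(right) − E°(left) = −0.25 − (−0.76) = +0.51 V.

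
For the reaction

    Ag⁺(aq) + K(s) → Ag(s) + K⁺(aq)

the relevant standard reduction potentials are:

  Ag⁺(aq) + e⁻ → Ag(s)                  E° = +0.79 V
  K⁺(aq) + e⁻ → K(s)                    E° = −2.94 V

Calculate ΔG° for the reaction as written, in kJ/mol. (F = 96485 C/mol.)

In the reaction as written Ag⁺(aq) is reduced, so the Ag⁺/Ag couple is the cathode and K⁺/K is the anode.
E°cell = +0.79 − (−2.94) = +3.73 V; balancing electrons gives n = 1.
ΔG° = −nFE°cell = −(1)(96485)(+3.73) J/mol = −360 kJ/mol.

−360 kJ/mol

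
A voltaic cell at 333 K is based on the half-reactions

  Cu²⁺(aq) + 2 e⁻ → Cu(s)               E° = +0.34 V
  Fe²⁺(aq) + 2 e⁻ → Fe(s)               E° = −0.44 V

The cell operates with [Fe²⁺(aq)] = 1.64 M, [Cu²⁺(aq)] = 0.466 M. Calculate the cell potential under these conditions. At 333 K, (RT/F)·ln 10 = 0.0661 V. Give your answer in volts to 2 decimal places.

+0.76 V

The Cu²⁺/Cu couple has the more positive E°, so it is the cathode; Fe²⁺/Fe is the anode.
The standard potential is +0.34 − (−0.44) = +0.78 V and the balanced reaction transfers n = 2 electrons.
For the overall reaction Cu²⁺(aq) + Fe(s) → Cu(s) + Fe²⁺(aq), Q = [Fe²⁺(aq)] / [Cu²⁺(aq)] = 3.52, giving log Q = 0.546.
Applying E = E° − (RT ln10/nF)·log Q gives +0.78 − (0.0661/2)(0.546) = +0.76 V.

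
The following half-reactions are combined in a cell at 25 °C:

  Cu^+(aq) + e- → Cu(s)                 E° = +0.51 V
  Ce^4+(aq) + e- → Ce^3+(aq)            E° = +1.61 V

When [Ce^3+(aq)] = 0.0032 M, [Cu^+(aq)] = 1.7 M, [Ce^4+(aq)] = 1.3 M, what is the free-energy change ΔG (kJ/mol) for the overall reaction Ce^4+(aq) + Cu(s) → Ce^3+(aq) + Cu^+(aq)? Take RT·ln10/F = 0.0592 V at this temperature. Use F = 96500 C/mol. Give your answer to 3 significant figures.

−120 kJ/mol

E°cell = +1.61 − (+0.51) = +1.10 V; the balanced reaction transfers n = 1 electron.
Q = ([Ce^3+(aq)]·[Cu^+(aq)]) / [Ce^4+(aq)] = 0.00418, so log Q = −2.378 and E = +1.10 − (0.0592/1)(−2.378) = +1.2408 V.
ΔG = −nFE = −(1)(96500)(+1.2408) J/mol = −120 kJ/mol.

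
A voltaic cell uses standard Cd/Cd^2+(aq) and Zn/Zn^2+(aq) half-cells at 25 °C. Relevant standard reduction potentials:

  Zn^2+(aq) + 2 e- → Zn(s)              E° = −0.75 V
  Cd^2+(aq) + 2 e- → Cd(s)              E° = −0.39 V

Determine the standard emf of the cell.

+0.36 V

The Cd²⁺/Cd couple has the higher E°, so Cd ion is reduced (cathode) and Zn is oxidized (anode).
E°cell = E°(cathode) − E°(anode) = −0.39 − (−0.75) = +0.36 V.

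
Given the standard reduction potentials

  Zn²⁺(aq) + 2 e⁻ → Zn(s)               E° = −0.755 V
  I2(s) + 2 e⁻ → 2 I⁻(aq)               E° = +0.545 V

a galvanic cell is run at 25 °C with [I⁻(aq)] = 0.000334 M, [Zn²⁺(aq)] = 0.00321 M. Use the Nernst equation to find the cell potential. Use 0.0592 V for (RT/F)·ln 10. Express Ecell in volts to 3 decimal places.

I₂/I⁻ is reduced (cathode, E° = +0.545 V) and Zn²⁺/Zn is oxidized (anode).
The standard potential is +0.545 − (−0.755) = +1.300 V and the balanced reaction transfers n = 2 electrons.
Balancing gives I2(s) + Zn(s) → 2 I⁻(aq) + Zn²⁺(aq); hence Q = [I⁻(aq)]^2·[Zn²⁺(aq)] = 3.58×10^−10 (log Q = −9.446).
E = E° − (0.0592/n)·log Q = +1.300 − (0.0592/2)(−9.446) = +1.580 V.

+1.580 V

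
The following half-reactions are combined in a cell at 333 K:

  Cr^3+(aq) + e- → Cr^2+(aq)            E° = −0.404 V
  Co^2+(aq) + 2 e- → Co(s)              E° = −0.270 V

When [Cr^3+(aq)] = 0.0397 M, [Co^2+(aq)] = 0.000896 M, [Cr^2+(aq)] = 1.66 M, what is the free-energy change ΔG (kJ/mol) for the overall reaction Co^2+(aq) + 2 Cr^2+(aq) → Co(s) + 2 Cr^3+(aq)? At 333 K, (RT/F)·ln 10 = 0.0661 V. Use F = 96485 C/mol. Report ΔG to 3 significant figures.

E°cell = −0.270 − (−0.404) = +0.134 V; the balanced reaction transfers n = 2 electrons.
The reaction quotient is [Cr^3+(aq)]^2 / ([Co^2+(aq)]·[Cr^2+(aq)]^2) = 0.638; by Nernst, E = +0.134 − (0.0661/2)(−0.195) = +0.1404 V.
Finally ΔG = −nFE = −(2)(96485 C/mol)(+0.1404 V) = −27.1 kJ/mol.

−27.1 kJ/mol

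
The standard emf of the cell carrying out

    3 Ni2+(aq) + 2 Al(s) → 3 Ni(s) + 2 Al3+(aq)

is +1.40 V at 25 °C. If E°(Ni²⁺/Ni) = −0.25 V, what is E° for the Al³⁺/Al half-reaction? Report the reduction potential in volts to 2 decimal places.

−1.65 V

In the reaction as written the Ni²⁺/Ni couple is reduced (cathode) and Al³⁺/Al is oxidized (anode), so E°cell = E°(Ni²⁺/Ni) − E°(Al³⁺/Al).
E°(Al³⁺/Al) = E°(cathode) − E°cell = −0.25 − (+1.40) = −1.65 V.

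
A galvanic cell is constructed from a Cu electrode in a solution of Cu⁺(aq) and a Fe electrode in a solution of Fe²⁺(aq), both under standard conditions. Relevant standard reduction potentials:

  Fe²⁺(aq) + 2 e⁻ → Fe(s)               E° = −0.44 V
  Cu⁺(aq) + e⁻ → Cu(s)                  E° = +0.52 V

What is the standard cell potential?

+0.96 V

Of the two couples in this cell, the one with the more positive reduction potential is reduced at the cathode: here that is Cu⁺/Cu (+0.52 V); Fe²⁺/Fe (−0.44 V) is the anode.
E°cell = E°(cathode) − E°(anode) = +0.52 − (−0.44) = +0.96 V.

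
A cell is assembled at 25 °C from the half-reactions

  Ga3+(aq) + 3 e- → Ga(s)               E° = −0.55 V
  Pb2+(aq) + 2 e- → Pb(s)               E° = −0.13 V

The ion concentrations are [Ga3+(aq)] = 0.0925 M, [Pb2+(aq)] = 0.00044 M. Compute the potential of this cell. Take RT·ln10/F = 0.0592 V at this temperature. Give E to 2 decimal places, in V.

Since E°(Pb²⁺/Pb) > E°(Ga³⁺/Ga), Pb²⁺/Pb serves as the cathode.
The standard potential is −0.13 − (−0.55) = +0.42 V and the balanced reaction transfers n = 6 electrons.
The balanced reaction is 3 Pb2+(aq) + 2 Ga(s) → 3 Pb(s) + 2 Ga3+(aq), so Q = [Ga3+(aq)]^2 / [Pb2+(aq)]^3 = 1×10^8 and log Q = 8.002.
Applying E = E° − (RT ln10/nF)·log Q gives +0.42 − (0.0592/6)(8.002) = +0.34 V.

+0.34 V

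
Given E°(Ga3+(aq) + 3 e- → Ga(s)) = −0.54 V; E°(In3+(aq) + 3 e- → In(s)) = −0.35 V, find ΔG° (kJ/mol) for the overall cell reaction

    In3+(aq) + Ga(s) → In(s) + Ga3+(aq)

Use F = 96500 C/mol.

In the reaction as written In3+(aq) is reduced, so the In³⁺/In couple is the cathode and Ga³⁺/Ga is the anode.
E°cell = −0.35 − (−0.54) = +0.19 V; balancing electrons gives n = 3.
ΔG° = −nFE°cell = −(3)(96500)(+0.19) J/mol = −55.0 kJ/mol.

−55.0 kJ/mol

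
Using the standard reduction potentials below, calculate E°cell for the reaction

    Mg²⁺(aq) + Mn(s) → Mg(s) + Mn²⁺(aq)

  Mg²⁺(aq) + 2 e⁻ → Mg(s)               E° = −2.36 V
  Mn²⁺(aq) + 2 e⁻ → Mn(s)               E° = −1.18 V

Mg²⁺(aq) gains electrons, so the Mg²⁺/Mg couple is the cathode; the Mn²⁺/Mn couple is the anode.
E°cell = E°(cathode) − E°(anode) = −2.36 − (−1.18) = −1.18 V.
The negative E°cell means the reaction is non-spontaneous in the direction written.

−1.18 V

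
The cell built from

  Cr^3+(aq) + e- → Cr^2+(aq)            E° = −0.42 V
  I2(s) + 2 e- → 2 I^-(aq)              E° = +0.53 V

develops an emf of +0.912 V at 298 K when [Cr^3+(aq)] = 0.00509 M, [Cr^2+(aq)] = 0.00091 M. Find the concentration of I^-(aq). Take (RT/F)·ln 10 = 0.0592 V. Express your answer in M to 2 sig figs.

I₂/I⁻ is the cathode (higher E°); E°cell = +0.53 − (−0.42) = +0.95 V with n = 2.
Since E = E° − (0.0592/n)·log Q, log Q = n(E° − E)/0.0592 = 1.284.
Balancing electrons gives I2(s) + 2 Cr^2+(aq) → 2 I^-(aq) + 2 Cr^3+(aq); thus Q = ([I^-(aq)]^2·[Cr^3+(aq)]^2) / [Cr^2+(aq)]^2.
Isolating [I^-(aq)] in Q = 10^{1.284} yields log [I^-(aq)] = −0.106, i.e. 0.78 M.

0.78 M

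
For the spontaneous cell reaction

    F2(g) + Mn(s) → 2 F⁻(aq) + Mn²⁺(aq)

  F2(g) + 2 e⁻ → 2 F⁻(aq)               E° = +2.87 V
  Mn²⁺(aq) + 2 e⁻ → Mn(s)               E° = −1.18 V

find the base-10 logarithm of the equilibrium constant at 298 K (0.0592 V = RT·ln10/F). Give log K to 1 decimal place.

log K = 136.8

The F₂/F⁻ couple is reduced (cathode); E°cell = +2.87 − (−1.18) = +4.05 V with n = 2.
At equilibrium E = 0, so log K = nE°cell / 0.0592 = (2)(+4.05) / 0.0592 = 136.8.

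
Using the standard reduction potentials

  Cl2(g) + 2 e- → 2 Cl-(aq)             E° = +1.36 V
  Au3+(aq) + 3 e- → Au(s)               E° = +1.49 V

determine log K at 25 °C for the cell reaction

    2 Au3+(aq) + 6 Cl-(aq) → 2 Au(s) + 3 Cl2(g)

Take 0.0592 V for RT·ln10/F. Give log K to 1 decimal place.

The Au³⁺/Au couple is reduced (cathode); E°cell = +1.49 − (+1.36) = +0.13 V with n = 6.
At equilibrium E = 0, so log K = nE°cell / 0.0592 = (6)(+0.13) / 0.0592 = 13.2.

log K = 13.2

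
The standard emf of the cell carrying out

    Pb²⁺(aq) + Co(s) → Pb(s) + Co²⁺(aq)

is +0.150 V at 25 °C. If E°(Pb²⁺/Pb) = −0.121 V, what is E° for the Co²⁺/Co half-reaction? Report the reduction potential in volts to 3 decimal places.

−0.271 V

In the reaction as written the Pb²⁺/Pb couple is reduced (cathode) and Co²⁺/Co is oxidized (anode), so E°cell = E°(Pb²⁺/Pb) − E°(Co²⁺/Co).
E°(Co²⁺/Co) = E°(cathode) − E°cell = −0.121 − (+0.150) = −0.271 V.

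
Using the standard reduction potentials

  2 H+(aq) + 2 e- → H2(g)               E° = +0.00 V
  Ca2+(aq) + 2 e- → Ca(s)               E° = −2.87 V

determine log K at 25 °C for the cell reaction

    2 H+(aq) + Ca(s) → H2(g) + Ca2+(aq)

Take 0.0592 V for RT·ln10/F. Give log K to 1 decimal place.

The 2H⁺/H₂ couple is reduced (cathode); E°cell = +0.00 − (−2.87) = +2.87 V with n = 2.
At equilibrium E = 0, so log K = nE°cell / 0.0592 = (2)(+2.87) / 0.0592 = 97.0.

log K = 97.0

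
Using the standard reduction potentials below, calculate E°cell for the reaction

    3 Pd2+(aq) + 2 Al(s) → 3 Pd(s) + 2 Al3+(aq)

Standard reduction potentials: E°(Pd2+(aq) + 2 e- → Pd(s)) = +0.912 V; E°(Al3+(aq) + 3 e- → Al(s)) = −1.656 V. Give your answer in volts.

+2.568 V

Pd2+(aq) gains electrons, so the Pd²⁺/Pd couple is the cathode; the Al³⁺/Al couple is the anode.
E°cell = E°(cathode) − E°(anode) = +0.912 − (−1.656) = +2.568 V.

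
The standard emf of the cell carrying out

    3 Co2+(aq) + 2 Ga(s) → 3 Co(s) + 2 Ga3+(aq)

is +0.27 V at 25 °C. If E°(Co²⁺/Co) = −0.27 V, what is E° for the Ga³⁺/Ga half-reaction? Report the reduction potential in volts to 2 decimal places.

In the reaction as written the Co²⁺/Co couple is reduced (cathode) and Ga³⁺/Ga is oxidized (anode), so E°cell = E°(Co²⁺/Co) − E°(Ga³⁺/Ga).
E°(Ga³⁺/Ga) = E°(cathode) − E°cell = −0.27 − (+0.27) = −0.54 V.

−0.54 V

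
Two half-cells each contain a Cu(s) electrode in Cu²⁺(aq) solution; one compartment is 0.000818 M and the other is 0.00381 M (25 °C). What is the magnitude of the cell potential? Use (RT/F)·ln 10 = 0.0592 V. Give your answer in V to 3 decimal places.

For a concentration cell E°cell = 0, since both electrodes use the same couple.
The compartment with the higher Cu²⁺(aq) concentration (0.00381 M) acts as the cathode; ions are reduced there and produced at the dilute (0.000818 M) anode.
With n = 2, Ecell = −(0.0592/2)·log([dilute]/[conc]) = −(0.0592/2)·log(0.000818/0.00381) = +0.020 V.

0.020 V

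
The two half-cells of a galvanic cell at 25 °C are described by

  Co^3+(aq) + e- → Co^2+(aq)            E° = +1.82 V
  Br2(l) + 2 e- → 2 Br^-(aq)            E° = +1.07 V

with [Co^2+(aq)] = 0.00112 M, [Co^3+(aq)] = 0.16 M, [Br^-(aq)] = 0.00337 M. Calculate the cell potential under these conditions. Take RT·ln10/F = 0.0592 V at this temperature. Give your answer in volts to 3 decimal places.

The Co³⁺/Co²⁺ couple has the more positive E°, so it is the cathode; Br₂/Br⁻ is the anode.
E°cell = E°cat − E°an = +1.82 − (+1.07) = +0.75 V; n = 2.
For the overall reaction 2 Co^3+(aq) + 2 Br^-(aq) → 2 Co^2+(aq) + Br2(l), Q = [Co^2+(aq)]^2 / ([Co^3+(aq)]^2·[Br^-(aq)]^2) = 4.31, giving log Q = 0.635.
Applying E = E° − (RT ln10/nF)·log Q gives +0.75 − (0.0592/2)(0.635) = +0.731 V.

+0.731 V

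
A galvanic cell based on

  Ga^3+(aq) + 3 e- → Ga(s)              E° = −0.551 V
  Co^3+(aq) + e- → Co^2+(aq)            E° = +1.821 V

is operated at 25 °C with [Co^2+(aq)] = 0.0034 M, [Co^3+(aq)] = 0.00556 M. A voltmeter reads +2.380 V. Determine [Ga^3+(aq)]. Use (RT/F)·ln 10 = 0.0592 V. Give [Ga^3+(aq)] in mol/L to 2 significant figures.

The Co³⁺/Co²⁺ couple has the larger reduction potential, so it is the cathode: E°cell = +1.821 − (−0.551) = +2.372 V and n = 3.
Since E = E° − (0.0592/n)·log Q, log Q = n(E° − E)/0.0592 = −0.405.
For 3 Co^3+(aq) + Ga(s) → 3 Co^2+(aq) + Ga^3+(aq), the reaction quotient is Q = ([Co^2+(aq)]^3·[Ga^3+(aq)]) / [Co^3+(aq)]^3.
Solving for the unknown gives log [Ga^3+(aq)] = 0.236, so [Ga^3+(aq)] ≈ 1.7 M.

1.7 M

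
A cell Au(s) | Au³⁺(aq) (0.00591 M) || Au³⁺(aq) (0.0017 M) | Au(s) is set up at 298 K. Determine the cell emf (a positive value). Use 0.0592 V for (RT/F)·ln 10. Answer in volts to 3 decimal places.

0.011 V

For a concentration cell E°cell = 0, since both electrodes use the same couple.
The compartment with the higher Au³⁺(aq) concentration (0.00591 M) acts as the cathode; ions are reduced there and produced at the dilute (0.0017 M) anode.
With n = 3, Ecell = −(0.0592/3)·log([dilute]/[conc]) = −(0.0592/3)·log(0.0017/0.00591) = +0.011 V.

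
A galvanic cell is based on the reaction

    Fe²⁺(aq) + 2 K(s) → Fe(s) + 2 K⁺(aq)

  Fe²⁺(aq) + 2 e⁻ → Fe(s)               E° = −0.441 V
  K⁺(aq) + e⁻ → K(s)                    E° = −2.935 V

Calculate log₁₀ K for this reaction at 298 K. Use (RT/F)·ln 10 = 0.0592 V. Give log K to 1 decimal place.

log K = 84.3

The Fe²⁺/Fe couple is reduced (cathode); E°cell = −0.441 − (−2.935) = +2.494 V with n = 2.
At equilibrium E = 0, so log K = nE°cell / 0.0592 = (2)(+2.494) / 0.0592 = 84.3.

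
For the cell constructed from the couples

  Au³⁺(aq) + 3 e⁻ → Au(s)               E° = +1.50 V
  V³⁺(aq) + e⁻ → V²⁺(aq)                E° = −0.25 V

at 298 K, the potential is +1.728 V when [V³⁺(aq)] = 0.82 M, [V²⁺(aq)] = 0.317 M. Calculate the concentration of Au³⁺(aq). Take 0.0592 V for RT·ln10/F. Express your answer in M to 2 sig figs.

1.3 M

Au³⁺/Au is the cathode (higher E°); E°cell = +1.50 − (−0.25) = +1.75 V with n = 3.
Rearranging E = E° − (0.0592/n)·log Q gives log Q = 3(+1.75 − (+1.728))/0.0592 = 1.115.
The balanced reaction is Au³⁺(aq) + 3 V²⁺(aq) → Au(s) + 3 V³⁺(aq), so Q = [V³⁺(aq)]^3 / ([Au³⁺(aq)]·[V²⁺(aq)]^3).
Solving for the unknown gives log [Au³⁺(aq)] = 0.123, so [Au³⁺(aq)] ≈ 1.3 M.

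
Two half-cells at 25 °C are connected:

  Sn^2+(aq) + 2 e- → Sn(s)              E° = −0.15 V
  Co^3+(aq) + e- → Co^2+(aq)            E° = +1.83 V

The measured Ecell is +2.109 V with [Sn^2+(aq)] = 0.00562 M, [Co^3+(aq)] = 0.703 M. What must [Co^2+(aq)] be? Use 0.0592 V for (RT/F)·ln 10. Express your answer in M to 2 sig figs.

0.062 M

With Co³⁺/Co²⁺ at the cathode and Sn²⁺/Sn at the anode, E°cell = +1.83 − (−0.15) = +1.98 V (n = 2).
From the Nernst equation, log Q = n(E° − E)/0.0592 = 2·(+1.98 − (+2.109))/0.0592 = −4.358.
For 2 Co^3+(aq) + Sn(s) → 2 Co^2+(aq) + Sn^2+(aq), the reaction quotient is Q = ([Co^2+(aq)]^2·[Sn^2+(aq)]) / [Co^3+(aq)]^2.
Isolating [Co^2+(aq)] in Q = 10^{−4.358} yields log [Co^2+(aq)] = −1.207, i.e. 0.062 M.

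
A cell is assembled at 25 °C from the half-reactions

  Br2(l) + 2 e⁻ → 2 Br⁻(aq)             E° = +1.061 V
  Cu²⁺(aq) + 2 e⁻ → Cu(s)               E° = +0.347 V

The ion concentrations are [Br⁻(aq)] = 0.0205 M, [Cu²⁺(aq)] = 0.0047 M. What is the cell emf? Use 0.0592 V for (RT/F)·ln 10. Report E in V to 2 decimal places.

+0.88 V

Br₂/Br⁻ is reduced (cathode, E° = +1.061 V) and Cu²⁺/Cu is oxidized (anode).
The standard potential is +1.061 − (+0.347) = +0.714 V and the balanced reaction transfers n = 2 electrons.
The balanced reaction is Br2(l) + Cu(s) → 2 Br⁻(aq) + Cu²⁺(aq), so Q = [Br⁻(aq)]^2·[Cu²⁺(aq)] = 1.98×10^−6 and log Q = −5.704.
Applying E = E° − (RT ln10/nF)·log Q gives +0.714 − (0.0592/2)(−5.704) = +0.88 V.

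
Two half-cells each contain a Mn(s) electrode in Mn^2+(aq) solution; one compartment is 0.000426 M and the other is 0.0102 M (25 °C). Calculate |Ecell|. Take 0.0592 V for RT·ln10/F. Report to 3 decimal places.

0.041 V

For a concentration cell E°cell = 0, since both electrodes use the same couple.
The compartment with the higher Mn^2+(aq) concentration (0.0102 M) acts as the cathode; ions are reduced there and produced at the dilute (0.000426 M) anode.
With n = 2, Ecell = −(0.0592/2)·log([dilute]/[conc]) = −(0.0592/2)·log(0.000426/0.0102) = +0.041 V.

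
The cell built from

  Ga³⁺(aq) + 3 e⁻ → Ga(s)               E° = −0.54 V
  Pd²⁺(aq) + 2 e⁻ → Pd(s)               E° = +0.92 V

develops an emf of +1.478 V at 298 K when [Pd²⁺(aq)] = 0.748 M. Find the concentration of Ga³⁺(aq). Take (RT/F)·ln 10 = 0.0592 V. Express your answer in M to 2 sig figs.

The Pd²⁺/Pd couple has the larger reduction potential, so it is the cathode: E°cell = +0.92 − (−0.54) = +1.46 V and n = 6.
Rearranging E = E° − (0.0592/n)·log Q gives log Q = 6(+1.46 − (+1.478))/0.0592 = −1.824.
For 3 Pd²⁺(aq) + 2 Ga(s) → 3 Pd(s) + 2 Ga³⁺(aq), the reaction quotient is Q = [Ga³⁺(aq)]^2 / [Pd²⁺(aq)]^3.
Solving for the unknown gives log [Ga³⁺(aq)] = −1.101, so [Ga³⁺(aq)] ≈ 0.079 M.

0.079 M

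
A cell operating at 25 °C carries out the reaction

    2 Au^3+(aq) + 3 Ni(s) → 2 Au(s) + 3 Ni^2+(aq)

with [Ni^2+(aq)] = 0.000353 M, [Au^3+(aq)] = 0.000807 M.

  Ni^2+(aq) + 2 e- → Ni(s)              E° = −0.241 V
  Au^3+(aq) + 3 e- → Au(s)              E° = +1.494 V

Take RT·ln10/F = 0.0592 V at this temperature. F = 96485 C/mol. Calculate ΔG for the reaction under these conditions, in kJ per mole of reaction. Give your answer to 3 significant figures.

E°cell = +1.494 − (−0.241) = +1.735 V; the balanced reaction transfers n = 6 electrons.
Here Q = [Ni^2+(aq)]^3 / [Au^3+(aq)]^2 = 6.75×10^−5 (log Q = −4.170), giving E = +1.735 − (0.0592/6)·(−4.170) = +1.7761 V.
ΔG = −nFE = −(6)(96485)(+1.7761) J/mol = −1030 kJ/mol.

−1030 kJ/mol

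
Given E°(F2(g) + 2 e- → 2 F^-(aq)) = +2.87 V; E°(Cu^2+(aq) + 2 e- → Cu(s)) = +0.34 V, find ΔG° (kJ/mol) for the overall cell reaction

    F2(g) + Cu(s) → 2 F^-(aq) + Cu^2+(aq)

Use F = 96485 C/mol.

In the reaction as written F2(g) is reduced, so the F₂/F⁻ couple is the cathode and Cu²⁺/Cu is the anode.
E°cell = +2.87 − (+0.34) = +2.53 V; balancing electrons gives n = 2.
ΔG° = −nFE°cell = −(2)(96485)(+2.53) J/mol = −488 kJ/mol.

−488 kJ/mol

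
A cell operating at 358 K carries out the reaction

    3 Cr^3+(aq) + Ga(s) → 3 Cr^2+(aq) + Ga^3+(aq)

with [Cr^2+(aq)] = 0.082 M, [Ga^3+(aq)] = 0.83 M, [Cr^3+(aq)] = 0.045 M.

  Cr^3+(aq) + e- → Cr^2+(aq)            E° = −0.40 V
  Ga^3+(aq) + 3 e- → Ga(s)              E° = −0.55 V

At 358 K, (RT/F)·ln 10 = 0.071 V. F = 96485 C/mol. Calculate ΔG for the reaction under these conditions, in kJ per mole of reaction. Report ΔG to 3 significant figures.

The standard cell potential is −0.40 − (−0.55) = +0.15 V, with n = 3 electrons in the balanced equation.
Q = ([Cr^2+(aq)]^3·[Ga^3+(aq)]) / [Cr^3+(aq)]^3 = 5.02, so log Q = 0.701 and E = +0.15 − (0.071/3)(0.701) = +0.1334 V.
ΔG = −nFE = −(3)(96485)(+0.1334) J/mol = −38.6 kJ/mol.

−38.6 kJ/mol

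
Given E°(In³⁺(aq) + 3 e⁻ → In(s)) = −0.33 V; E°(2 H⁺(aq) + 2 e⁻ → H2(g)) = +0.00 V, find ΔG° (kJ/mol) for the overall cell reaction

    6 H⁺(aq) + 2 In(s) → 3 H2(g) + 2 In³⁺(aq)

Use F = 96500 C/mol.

In the reaction as written H⁺(aq) is reduced, so the 2H⁺/H₂ couple is the cathode and In³⁺/In is the anode.
E°cell = +0.00 − (−0.33) = +0.33 V; balancing electrons gives n = 6.
ΔG° = −nFE°cell = −(6)(96500)(+0.33) J/mol = −191 kJ/mol.

−191 kJ/mol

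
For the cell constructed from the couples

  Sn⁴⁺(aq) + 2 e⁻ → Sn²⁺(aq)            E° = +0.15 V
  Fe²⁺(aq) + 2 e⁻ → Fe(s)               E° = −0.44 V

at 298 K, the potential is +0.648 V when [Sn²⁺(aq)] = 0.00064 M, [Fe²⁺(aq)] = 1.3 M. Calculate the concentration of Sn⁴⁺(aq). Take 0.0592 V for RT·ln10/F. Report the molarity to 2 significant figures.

0.076 M

Sn⁴⁺/Sn²⁺ is the cathode (higher E°); E°cell = +0.15 − (−0.44) = +0.59 V with n = 2.
Rearranging E = E° − (0.0592/n)·log Q gives log Q = 2(+0.59 − (+0.648))/0.0592 = −1.959.
For Sn⁴⁺(aq) + Fe(s) → Sn²⁺(aq) + Fe²⁺(aq), the reaction quotient is Q = ([Sn²⁺(aq)]·[Fe²⁺(aq)]) / [Sn⁴⁺(aq)].
Isolating [Sn⁴⁺(aq)] in Q = 10^{−1.959} yields log [Sn⁴⁺(aq)] = −1.121, i.e. 0.076 M.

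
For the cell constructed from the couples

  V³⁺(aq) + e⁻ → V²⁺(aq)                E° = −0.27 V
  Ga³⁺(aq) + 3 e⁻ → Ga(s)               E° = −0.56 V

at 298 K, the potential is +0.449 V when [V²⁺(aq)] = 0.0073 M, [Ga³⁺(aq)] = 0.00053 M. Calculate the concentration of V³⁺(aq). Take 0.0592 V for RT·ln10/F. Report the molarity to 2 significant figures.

V³⁺/V²⁺ is the cathode (higher E°); E°cell = −0.27 − (−0.56) = +0.29 V with n = 3.
From the Nernst equation, log Q = n(E° − E)/0.0592 = 3·(+0.29 − (+0.449))/0.0592 = −8.057.
For 3 V³⁺(aq) + Ga(s) → 3 V²⁺(aq) + Ga³⁺(aq), the reaction quotient is Q = ([V²⁺(aq)]^3·[Ga³⁺(aq)]) / [V³⁺(aq)]^3.
Isolating [V³⁺(aq)] in Q = 10^{−8.057} yields log [V³⁺(aq)] = −0.543, i.e. 0.29 M.

0.29 M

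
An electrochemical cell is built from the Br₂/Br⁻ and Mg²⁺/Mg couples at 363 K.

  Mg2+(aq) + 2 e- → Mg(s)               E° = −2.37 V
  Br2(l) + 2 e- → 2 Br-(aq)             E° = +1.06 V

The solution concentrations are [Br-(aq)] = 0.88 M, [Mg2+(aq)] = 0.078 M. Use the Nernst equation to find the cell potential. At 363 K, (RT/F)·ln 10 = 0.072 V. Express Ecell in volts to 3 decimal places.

Since E°(Br₂/Br⁻) > E°(Mg²⁺/Mg), Br₂/Br⁻ serves as the cathode.
The standard potential is +1.06 − (−2.37) = +3.43 V and the balanced reaction transfers n = 2 electrons.
Balancing gives Br2(l) + Mg(s) → 2 Br-(aq) + Mg2+(aq); hence Q = [Br-(aq)]^2·[Mg2+(aq)] = 0.0604 (log Q = −1.219).
E = E° − (0.072/n)·log Q = +3.43 − (0.072/2)(−1.219) = +3.474 V.

+3.474 V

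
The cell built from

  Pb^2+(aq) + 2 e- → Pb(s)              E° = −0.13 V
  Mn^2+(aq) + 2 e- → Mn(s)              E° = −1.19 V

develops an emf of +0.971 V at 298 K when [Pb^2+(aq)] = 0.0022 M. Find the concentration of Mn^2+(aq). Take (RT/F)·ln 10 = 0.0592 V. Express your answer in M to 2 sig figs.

Pb²⁺/Pb is the cathode (higher E°); E°cell = −0.13 − (−1.19) = +1.06 V with n = 2.
Rearranging E = E° − (0.0592/n)·log Q gives log Q = 2(+1.06 − (+0.971))/0.0592 = 3.007.
The balanced reaction is Pb^2+(aq) + Mn(s) → Pb(s) + Mn^2+(aq), so Q = [Mn^2+(aq)] / [Pb^2+(aq)].
Isolating [Mn^2+(aq)] in Q = 10^{3.007} yields log [Mn^2+(aq)] = 0.349, i.e. 2.2 M.

2.2 M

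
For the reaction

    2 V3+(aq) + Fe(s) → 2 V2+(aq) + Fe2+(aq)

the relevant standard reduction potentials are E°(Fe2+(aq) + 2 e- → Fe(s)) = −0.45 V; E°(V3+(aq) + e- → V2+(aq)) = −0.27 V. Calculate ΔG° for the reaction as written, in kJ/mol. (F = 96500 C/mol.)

−34.7 kJ/mol

In the reaction as written V3+(aq) is reduced, so the V³⁺/V²⁺ couple is the cathode and Fe²⁺/Fe is the anode.
E°cell = −0.27 − (−0.45) = +0.18 V; balancing electrons gives n = 2.
ΔG° = −nFE°cell = −(2)(96500)(+0.18) J/mol = −34.7 kJ/mol.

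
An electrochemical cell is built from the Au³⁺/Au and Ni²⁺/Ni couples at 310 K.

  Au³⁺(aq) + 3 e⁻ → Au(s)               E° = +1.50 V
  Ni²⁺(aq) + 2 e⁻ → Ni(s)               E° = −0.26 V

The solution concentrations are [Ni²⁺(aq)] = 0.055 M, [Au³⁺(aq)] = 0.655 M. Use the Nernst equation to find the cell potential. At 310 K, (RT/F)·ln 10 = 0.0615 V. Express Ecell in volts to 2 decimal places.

The Au³⁺/Au couple has the more positive E°, so it is the cathode; Ni²⁺/Ni is the anode.
E°cell = +1.50 − (−0.26) = +1.76 V, with n = 6 electrons transferred.
The balanced reaction is 2 Au³⁺(aq) + 3 Ni(s) → 2 Au(s) + 3 Ni²⁺(aq), so Q = [Ni²⁺(aq)]^3 / [Au³⁺(aq)]^2 = 0.000388 and log Q = −3.411.
Applying E = E° − (RT ln10/nF)·log Q gives +1.76 − (0.0615/6)(−3.411) = +1.79 V.

+1.79 V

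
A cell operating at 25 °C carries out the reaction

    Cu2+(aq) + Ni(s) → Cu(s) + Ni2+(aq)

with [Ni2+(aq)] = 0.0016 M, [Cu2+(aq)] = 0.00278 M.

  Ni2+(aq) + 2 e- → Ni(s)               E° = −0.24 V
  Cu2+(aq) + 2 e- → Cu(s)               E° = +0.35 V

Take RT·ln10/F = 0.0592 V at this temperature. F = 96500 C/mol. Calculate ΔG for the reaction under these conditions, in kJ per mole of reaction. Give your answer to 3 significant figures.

−115 kJ/mol

E°cell = +0.35 − (−0.24) = +0.59 V; the balanced reaction transfers n = 2 electrons.
Q = [Ni2+(aq)] / [Cu2+(aq)] = 0.576, so log Q = −0.240 and E = +0.59 − (0.0592/2)(−0.240) = +0.5971 V.
Finally ΔG = −nFE = −(2)(96500 C/mol)(+0.5971 V) = −115 kJ/mol.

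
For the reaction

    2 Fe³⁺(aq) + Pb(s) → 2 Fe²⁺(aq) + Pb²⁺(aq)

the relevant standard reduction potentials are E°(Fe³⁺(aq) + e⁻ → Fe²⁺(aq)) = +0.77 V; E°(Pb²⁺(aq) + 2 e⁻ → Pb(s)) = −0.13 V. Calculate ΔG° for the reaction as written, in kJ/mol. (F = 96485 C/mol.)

In the reaction as written Fe³⁺(aq) is reduced, so the Fe³⁺/Fe²⁺ couple is the cathode and Pb²⁺/Pb is the anode.
E°cell = +0.77 − (−0.13) = +0.90 V; balancing electrons gives n = 2.
ΔG° = −nFE°cell = −(2)(96485)(+0.90) J/mol = −174 kJ/mol.

−174 kJ/mol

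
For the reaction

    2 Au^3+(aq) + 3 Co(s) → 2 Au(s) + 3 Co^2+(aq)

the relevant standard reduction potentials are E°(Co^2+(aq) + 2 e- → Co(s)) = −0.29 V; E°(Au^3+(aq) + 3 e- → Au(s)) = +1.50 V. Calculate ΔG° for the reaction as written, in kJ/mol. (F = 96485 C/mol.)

In the reaction as written Au^3+(aq) is reduced, so the Au³⁺/Au couple is the cathode and Co²⁺/Co is the anode.
E°cell = +1.50 − (−0.29) = +1.79 V; balancing electrons gives n = 6.
ΔG° = −nFE°cell = −(6)(96485)(+1.79) J/mol = −1036 kJ/mol.

−1036 kJ/mol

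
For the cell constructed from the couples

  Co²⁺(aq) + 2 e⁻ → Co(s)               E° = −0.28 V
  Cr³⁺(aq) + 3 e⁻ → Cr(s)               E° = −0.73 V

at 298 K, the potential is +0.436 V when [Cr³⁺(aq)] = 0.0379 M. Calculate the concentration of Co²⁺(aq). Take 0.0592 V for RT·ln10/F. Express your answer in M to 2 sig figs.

The Co²⁺/Co couple has the larger reduction potential, so it is the cathode: E°cell = −0.28 − (−0.73) = +0.45 V and n = 6.
From the Nernst equation, log Q = n(E° − E)/0.0592 = 6·(+0.45 − (+0.436))/0.0592 = 1.419.
For 3 Co²⁺(aq) + 2 Cr(s) → 3 Co(s) + 2 Cr³⁺(aq), the reaction quotient is Q = [Cr³⁺(aq)]^2 / [Co²⁺(aq)]^3.
Solving for the unknown gives log [Co²⁺(aq)] = −1.421, so [Co²⁺(aq)] ≈ 0.038 M.

0.038 M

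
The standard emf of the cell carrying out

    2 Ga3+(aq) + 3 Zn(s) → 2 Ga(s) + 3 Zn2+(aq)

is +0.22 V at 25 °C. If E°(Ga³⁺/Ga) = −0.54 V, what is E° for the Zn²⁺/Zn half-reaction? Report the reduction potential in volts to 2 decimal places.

−0.76 V

In the reaction as written the Ga³⁺/Ga couple is reduced (cathode) and Zn²⁺/Zn is oxidized (anode), so E°cell = E°(Ga³⁺/Ga) − E°(Zn²⁺/Zn).
E°(Zn²⁺/Zn) = E°(cathode) − E°cell = −0.54 − (+0.22) = −0.76 V.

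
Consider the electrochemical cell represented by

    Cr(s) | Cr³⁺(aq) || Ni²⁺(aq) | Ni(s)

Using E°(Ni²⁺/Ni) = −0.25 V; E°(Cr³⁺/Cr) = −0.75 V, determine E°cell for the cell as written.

+0.50 V

By convention the left-hand electrode in cell notation is the anode (oxidation) and the right-hand electrode is the cathode (reduction).
E°cell = E°(right) − E°(left) = −0.25 − (−0.75) = +0.50 V.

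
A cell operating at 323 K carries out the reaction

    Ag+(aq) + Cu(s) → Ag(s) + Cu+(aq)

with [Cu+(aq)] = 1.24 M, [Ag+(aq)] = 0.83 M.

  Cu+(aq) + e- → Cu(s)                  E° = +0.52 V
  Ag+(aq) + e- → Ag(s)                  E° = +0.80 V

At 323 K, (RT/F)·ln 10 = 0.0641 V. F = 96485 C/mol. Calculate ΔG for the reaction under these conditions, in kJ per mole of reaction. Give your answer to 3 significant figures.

E°cell = +0.80 − (+0.52) = +0.28 V; the balanced reaction transfers n = 1 electron.
Q = [Cu+(aq)] / [Ag+(aq)] = 1.49, so log Q = 0.174 and E = +0.28 − (0.0641/1)(0.174) = +0.2688 V.
Then ΔG = −nFE = −1 × 96485 × +0.2688 J/mol = −25.9 kJ/mol.

−25.9 kJ/mol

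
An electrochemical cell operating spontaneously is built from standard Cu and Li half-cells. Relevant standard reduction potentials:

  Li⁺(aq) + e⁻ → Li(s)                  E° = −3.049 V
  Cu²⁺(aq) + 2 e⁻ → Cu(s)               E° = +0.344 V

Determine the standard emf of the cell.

+3.393 V

The Cu²⁺/Cu couple has the higher E°, so Cu ion is reduced (cathode) and Li is oxidized (anode).
E°cell = E°(cathode) − E°(anode) = +0.344 − (−3.049) = +3.393 V.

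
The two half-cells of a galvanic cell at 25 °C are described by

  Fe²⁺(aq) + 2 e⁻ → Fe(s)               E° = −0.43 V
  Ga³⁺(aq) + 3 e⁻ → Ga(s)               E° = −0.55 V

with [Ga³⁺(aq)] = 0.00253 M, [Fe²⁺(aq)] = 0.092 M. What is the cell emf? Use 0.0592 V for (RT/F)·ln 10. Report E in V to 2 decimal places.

Since E°(Fe²⁺/Fe) > E°(Ga³⁺/Ga), Fe²⁺/Fe serves as the cathode.
The standard potential is −0.43 − (−0.55) = +0.12 V and the balanced reaction transfers n = 6 electrons.
The balanced reaction is 3 Fe²⁺(aq) + 2 Ga(s) → 3 Fe(s) + 2 Ga³⁺(aq), so Q = [Ga³⁺(aq)]^2 / [Fe²⁺(aq)]^3 = 0.00822 and log Q = −2.085.
By the Nernst equation, E = +0.12 − (0.0592/6)·(−2.085) = +0.14 V.

+0.14 V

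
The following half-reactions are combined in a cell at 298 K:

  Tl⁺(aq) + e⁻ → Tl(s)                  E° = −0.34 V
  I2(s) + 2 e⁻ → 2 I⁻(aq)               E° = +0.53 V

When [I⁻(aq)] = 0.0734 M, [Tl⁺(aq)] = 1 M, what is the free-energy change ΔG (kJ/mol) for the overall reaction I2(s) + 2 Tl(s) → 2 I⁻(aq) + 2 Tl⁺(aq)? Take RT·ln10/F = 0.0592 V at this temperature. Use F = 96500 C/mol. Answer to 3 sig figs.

−181 kJ/mol

E°cell = +0.53 − (−0.34) = +0.87 V; the balanced reaction transfers n = 2 electrons.
Q = [I⁻(aq)]^2·[Tl⁺(aq)]^2 = 0.00539, so log Q = −2.269 and E = +0.87 − (0.0592/2)(−2.269) = +0.9372 V.
Finally ΔG = −nFE = −(2)(96500 C/mol)(+0.9372 V) = −181 kJ/mol.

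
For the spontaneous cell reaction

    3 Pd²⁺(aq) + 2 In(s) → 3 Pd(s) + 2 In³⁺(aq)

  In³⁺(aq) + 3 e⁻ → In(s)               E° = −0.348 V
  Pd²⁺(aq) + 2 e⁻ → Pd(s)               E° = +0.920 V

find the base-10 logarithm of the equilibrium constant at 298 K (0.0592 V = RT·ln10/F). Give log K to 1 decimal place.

log K = 128.5

The Pd²⁺/Pd couple is reduced (cathode); E°cell = +0.920 − (−0.348) = +1.268 V with n = 6.
At equilibrium E = 0, so log K = nE°cell / 0.0592 = (6)(+1.268) / 0.0592 = 128.5.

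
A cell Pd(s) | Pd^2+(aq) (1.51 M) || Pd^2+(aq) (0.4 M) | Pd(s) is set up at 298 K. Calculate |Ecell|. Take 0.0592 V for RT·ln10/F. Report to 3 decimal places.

For a concentration cell E°cell = 0, since both electrodes use the same couple.
The compartment with the higher Pd^2+(aq) concentration (1.51 M) acts as the cathode; ions are reduced there and produced at the dilute (0.4 M) anode.
With n = 2, Ecell = −(0.0592/2)·log([dilute]/[conc]) = −(0.0592/2)·log(0.4/1.51) = +0.017 V.

0.017 V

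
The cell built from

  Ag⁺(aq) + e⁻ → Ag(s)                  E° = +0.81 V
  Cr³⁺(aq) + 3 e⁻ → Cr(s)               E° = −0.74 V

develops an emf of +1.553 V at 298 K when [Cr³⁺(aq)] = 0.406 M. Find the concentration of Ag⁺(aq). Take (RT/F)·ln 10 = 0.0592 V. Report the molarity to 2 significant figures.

0.83 M

The Ag⁺/Ag couple has the larger reduction potential, so it is the cathode: E°cell = +0.81 − (−0.74) = +1.55 V and n = 3.
Rearranging E = E° − (0.0592/n)·log Q gives log Q = 3(+1.55 − (+1.553))/0.0592 = −0.152.
Balancing electrons gives 3 Ag⁺(aq) + Cr(s) → 3 Ag(s) + Cr³⁺(aq); thus Q = [Cr³⁺(aq)] / [Ag⁺(aq)]^3.
Isolating [Ag⁺(aq)] in Q = 10^{−0.152} yields log [Ag⁺(aq)] = −0.080, i.e. 0.83 M.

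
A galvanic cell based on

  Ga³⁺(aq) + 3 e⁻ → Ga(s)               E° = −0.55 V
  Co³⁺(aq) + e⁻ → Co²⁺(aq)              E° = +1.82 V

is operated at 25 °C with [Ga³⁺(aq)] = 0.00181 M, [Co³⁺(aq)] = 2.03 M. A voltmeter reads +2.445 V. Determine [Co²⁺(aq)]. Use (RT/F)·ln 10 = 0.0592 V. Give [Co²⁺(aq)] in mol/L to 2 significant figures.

0.90 M

With Co³⁺/Co²⁺ at the cathode and Ga³⁺/Ga at the anode, E°cell = +1.82 − (−0.55) = +2.37 V (n = 3).
From the Nernst equation, log Q = n(E° − E)/0.0592 = 3·(+2.37 − (+2.445))/0.0592 = −3.801.
Balancing electrons gives 3 Co³⁺(aq) + Ga(s) → 3 Co²⁺(aq) + Ga³⁺(aq); thus Q = ([Co²⁺(aq)]^3·[Ga³⁺(aq)]) / [Co³⁺(aq)]^3.
Isolating [Co²⁺(aq)] in Q = 10^{−3.801} yields log [Co²⁺(aq)] = −0.045, i.e. 0.90 M.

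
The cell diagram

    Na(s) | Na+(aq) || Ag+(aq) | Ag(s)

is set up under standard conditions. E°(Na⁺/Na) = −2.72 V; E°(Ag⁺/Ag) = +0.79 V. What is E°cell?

+3.51 V

By convention the left-hand electrode in cell notation is the anode (oxidation) and the right-hand electrode is the cathode (reduction).
E°cell = E°(right) − E°(left) = +0.79 − (−2.72) = +3.51 V.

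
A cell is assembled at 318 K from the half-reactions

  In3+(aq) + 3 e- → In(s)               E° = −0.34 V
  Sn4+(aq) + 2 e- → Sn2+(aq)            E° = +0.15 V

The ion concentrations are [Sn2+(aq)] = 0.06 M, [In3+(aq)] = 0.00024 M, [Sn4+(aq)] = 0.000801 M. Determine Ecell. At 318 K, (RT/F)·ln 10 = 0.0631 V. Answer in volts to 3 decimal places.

+0.507 V

The Sn⁴⁺/Sn²⁺ couple has the more positive E°, so it is the cathode; In³⁺/In is the anode.
The standard potential is +0.15 − (−0.34) = +0.49 V and the balanced reaction transfers n = 6 electrons.
The balanced reaction is 3 Sn4+(aq) + 2 In(s) → 3 Sn2+(aq) + 2 In3+(aq), so Q = ([Sn2+(aq)]^3·[In3+(aq)]^2) / [Sn4+(aq)]^3 = 0.0242 and log Q = −1.616.
By the Nernst equation, E = +0.49 − (0.0631/6)·(−1.616) = +0.507 V.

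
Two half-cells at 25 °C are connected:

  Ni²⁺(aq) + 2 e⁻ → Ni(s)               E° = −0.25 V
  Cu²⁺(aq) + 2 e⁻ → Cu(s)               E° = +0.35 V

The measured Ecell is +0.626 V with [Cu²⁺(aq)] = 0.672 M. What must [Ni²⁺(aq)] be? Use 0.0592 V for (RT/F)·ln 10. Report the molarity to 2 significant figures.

0.089 M

With Cu²⁺/Cu at the cathode and Ni²⁺/Ni at the anode, E°cell = +0.35 − (−0.25) = +0.60 V (n = 2).
Rearranging E = E° − (0.0592/n)·log Q gives log Q = 2(+0.60 − (+0.626))/0.0592 = −0.878.
For Cu²⁺(aq) + Ni(s) → Cu(s) + Ni²⁺(aq), the reaction quotient is Q = [Ni²⁺(aq)] / [Cu²⁺(aq)].
Solving for the unknown gives log [Ni²⁺(aq)] = −1.051, so [Ni²⁺(aq)] ≈ 0.089 M.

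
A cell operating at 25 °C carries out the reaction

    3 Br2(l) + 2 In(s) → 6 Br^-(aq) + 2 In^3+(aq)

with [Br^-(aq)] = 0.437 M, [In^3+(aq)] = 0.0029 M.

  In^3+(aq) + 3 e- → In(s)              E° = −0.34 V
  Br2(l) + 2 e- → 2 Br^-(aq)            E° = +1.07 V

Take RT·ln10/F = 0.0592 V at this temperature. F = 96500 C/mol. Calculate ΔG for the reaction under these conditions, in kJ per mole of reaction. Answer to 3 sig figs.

−858 kJ/mol

The standard cell potential is +1.07 − (−0.34) = +1.41 V, with n = 6 electrons in the balanced equation.
The reaction quotient is [Br^-(aq)]^6·[In^3+(aq)]^2 = 5.86×10^−8; by Nernst, E = +1.41 − (0.0592/6)(−7.232) = +1.4814 V.
Then ΔG = −nFE = −6 × 96500 × +1.4814 J/mol = −858 kJ/mol.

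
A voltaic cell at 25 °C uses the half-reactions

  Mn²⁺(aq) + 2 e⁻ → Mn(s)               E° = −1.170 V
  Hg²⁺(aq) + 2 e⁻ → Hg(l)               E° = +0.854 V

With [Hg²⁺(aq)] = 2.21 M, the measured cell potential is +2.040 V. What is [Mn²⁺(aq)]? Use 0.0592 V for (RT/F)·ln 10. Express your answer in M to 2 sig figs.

With Hg²⁺/Hg at the cathode and Mn²⁺/Mn at the anode, E°cell = +0.854 − (−1.170) = +2.024 V (n = 2).
Rearranging E = E° − (0.0592/n)·log Q gives log Q = 2(+2.024 − (+2.040))/0.0592 = −0.541.
Balancing electrons gives Hg²⁺(aq) + Mn(s) → Hg(l) + Mn²⁺(aq); thus Q = [Mn²⁺(aq)] / [Hg²⁺(aq)].
Isolating [Mn²⁺(aq)] in Q = 10^{−0.541} yields log [Mn²⁺(aq)] = −0.197, i.e. 0.64 M.

0.64 M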